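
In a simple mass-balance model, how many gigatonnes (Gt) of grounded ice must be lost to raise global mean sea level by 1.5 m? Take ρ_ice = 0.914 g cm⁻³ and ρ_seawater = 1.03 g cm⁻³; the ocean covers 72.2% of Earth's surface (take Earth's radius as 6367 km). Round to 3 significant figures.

≈ 5.68×10^5 Gt

Required water volume = Δh × A = 1.5 m × 3.68×10^14 m² = 5.517×10^14 m³.
ρ_w = 1.03 g cm⁻³ = 1030 kg m⁻³, so the mass of water = 5.517×10^14 m³ × 1030 kg m⁻³ = 5.683×10^17 kg = 5.68×10^5 Gt (and the same mass of ice, by conservation).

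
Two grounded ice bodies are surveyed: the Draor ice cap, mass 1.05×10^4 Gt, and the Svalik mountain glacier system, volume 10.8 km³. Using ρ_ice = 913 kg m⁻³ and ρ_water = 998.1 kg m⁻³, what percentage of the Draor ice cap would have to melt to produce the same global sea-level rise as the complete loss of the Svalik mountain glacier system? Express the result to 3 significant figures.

≈ 0.0939 %

Equal sea-level rise means equal mass of meltwater, i.e. equal mass of ice lost.
Ice mass of Svalik: 9.860×10^12 kg; ice mass of Draor: 1.050×10^16 kg.
Fraction required = 9.860×10^12 / 1.050×10^16 = 9.39×10^-4 → 0.0939 %.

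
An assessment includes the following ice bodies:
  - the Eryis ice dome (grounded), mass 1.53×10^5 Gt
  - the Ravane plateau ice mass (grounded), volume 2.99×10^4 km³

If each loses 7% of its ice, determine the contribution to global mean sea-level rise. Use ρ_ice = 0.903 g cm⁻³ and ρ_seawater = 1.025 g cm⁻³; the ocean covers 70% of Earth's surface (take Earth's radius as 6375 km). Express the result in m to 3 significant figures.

≈ 0.0344 m

Eryis: 0.07 × 1.53×10^5 Gt = 1.071×10^16 kg; dividing by ρ_w = 1.025 g cm⁻³ = 1025 kg m⁻³ gives 1.045×10^13 m³ of water.
Ravane: 0.07 × 2.99×10^4 km³ × (903/1025) = 1844 km³ of water.
Total added water ≈ 1.229×10^13 m³ over 3.57×10^14 m² → Δh = 0.0344 m.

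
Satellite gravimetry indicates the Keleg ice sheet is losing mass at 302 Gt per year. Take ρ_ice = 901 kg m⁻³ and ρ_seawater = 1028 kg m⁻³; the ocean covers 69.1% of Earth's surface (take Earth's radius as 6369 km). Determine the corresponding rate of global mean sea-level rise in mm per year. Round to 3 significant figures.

ρ_w = 1028 kg m⁻³. Annual water volume added = 302 Gt / ρ_w = 3.020×10^14 kg / 1028 kg m⁻³ = 2.938×10^11 m³.
Δh per year = 2.938×10^11 / 3.52×10^14 = 8.34×10^-4 m = 0.834 mm.

≈ 0.834 mm/yr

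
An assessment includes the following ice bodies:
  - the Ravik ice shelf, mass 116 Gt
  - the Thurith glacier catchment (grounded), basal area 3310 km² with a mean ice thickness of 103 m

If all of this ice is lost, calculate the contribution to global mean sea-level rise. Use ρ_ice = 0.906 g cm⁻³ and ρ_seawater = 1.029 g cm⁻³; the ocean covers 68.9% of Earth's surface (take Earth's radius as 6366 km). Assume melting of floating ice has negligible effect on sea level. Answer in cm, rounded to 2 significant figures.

≈ 0.086 cm

The Ravik ice shelf is floating and already displaces its own weight of water, so its melt adds essentially nothing to sea level.
Thurith: ice volume = 3310 km² × 103 m = 340.9 km³; 340.9 × (906/1029) = 300.2 km³ of water.
Total added water ≈ 3.002×10^11 m³ over 3.51×10^14 m² → Δh = 8.55×10^-4 m = 0.086 cm.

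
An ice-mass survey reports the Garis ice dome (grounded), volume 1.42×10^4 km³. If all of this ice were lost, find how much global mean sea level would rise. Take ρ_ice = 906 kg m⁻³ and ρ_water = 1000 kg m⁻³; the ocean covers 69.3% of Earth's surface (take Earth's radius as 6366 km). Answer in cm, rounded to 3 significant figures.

≈ 3.65 cm

Garis: 1.42×10^4 km³ × (906/1000) = 1.287×10^4 km³ of water.
Spread over 3.53×10^14 m² of ocean, Δh = 1.287×10^13 / 3.53×10^14 = 0.0365 m = 3.65 cm.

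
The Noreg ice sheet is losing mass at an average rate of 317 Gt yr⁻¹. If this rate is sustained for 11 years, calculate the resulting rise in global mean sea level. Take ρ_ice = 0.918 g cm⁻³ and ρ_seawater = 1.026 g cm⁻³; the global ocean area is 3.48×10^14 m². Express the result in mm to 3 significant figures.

Total mass lost = 317 Gt/yr × 11 yr = 3487 Gt = 3.487×10^15 kg.
ρ_w = 1.026 g cm⁻³ = 1026 kg m⁻³, so water volume = 3.487×10^15 / 1026 = 3.399×10^12 m³.
Δh = 3.399×10^12 / 3.48×10^14 = 9.77×10^-3 m = 9.77 mm.

≈ 9.77 mm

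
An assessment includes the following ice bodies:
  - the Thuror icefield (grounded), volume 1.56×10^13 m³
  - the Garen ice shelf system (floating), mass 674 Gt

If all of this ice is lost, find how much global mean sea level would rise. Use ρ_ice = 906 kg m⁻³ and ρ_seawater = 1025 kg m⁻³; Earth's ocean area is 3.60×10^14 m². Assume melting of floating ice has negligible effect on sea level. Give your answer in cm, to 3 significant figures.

≈ 3.83 cm

Thuror: 1.56×10^13 m³ × (906/1025) = 1.379×10^13 m³ of water.
The Garen ice shelf system is floating and already displaces its own weight of water, so its melt adds essentially nothing to sea level.
Total added water ≈ 1.379×10^13 m³ over 3.60×10^14 m² → Δh = 0.0383 m = 3.83 cm.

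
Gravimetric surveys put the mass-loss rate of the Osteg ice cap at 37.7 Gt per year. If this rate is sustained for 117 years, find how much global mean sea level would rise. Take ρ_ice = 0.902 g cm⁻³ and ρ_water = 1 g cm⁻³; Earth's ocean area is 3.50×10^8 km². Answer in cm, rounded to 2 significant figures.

Total mass lost = 37.7 Gt/yr × 117 yr = 4411 Gt = 4.411×10^15 kg.
ρ_w = 1 g cm⁻³ = 1000 kg m⁻³, so water volume = 4.411×10^15 / 1000 = 4.411×10^12 m³.
Δh = 4.411×10^12 / 3.50×10^14 = 0.0126 m = 1.3 cm.

≈ 1.3 cm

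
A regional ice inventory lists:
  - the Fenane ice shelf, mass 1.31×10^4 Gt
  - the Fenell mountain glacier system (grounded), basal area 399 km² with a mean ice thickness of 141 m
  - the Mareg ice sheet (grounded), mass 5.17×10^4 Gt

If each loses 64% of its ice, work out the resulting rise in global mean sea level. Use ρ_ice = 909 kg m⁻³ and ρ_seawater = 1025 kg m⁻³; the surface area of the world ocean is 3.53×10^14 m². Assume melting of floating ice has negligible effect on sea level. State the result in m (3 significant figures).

≈ 0.0915 m

The Fenane ice shelf is floating and already displaces its own weight of water, so its melt adds essentially nothing to sea level.
Fenell: ice volume = 399 km² × 141 m = 56.26 km³; 0.64 × 56.26 × (909/1025) = 31.93 km³ of water.
Mareg: 0.64 × 5.17×10^4 Gt = 3.309×10^16 kg; dividing by ρ_w = 1025 kg m⁻³ gives 3.228×10^13 m³ of water.
Total added water ≈ 3.231×10^13 m³ over 3.53×10^14 m² → Δh = 0.0915 m.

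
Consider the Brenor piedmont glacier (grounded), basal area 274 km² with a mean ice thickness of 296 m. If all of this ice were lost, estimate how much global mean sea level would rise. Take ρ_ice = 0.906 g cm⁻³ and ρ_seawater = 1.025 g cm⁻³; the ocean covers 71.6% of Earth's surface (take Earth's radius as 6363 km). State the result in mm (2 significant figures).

Brenor: ice volume = 274 km² × 296 m = 81.10 km³; 81.10 × (906/1025) = 71.69 km³ of water.
Spread over 3.64×10^14 m² of ocean, Δh = 7.169×10^10 / 3.64×10^14 = 1.97×10^-4 m = 0.20 mm.

≈ 0.20 mm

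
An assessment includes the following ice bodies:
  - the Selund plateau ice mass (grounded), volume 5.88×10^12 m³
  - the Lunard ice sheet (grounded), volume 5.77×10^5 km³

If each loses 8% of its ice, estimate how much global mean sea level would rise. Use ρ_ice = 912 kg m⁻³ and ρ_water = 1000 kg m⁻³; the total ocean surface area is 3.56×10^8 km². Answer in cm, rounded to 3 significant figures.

≈ 11.9 cm

Selund: 0.08 × 5.88×10^12 m³ × (912/1000) = 4.290×10^11 m³ of water.
Lunard: 0.08 × 5.77×10^5 km³ × (912/1000) = 4.210×10^4 km³ of water.
Total added water ≈ 4.253×10^13 m³ over 3.56×10^14 m² → Δh = 0.119 m = 11.9 cm.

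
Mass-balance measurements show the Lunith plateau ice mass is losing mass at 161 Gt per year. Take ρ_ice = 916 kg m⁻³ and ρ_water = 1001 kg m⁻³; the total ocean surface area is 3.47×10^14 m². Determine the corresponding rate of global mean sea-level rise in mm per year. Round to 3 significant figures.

ρ_w = 1001 kg m⁻³. Annual water volume added = 161 Gt / ρ_w = 1.610×10^14 kg / 1001 kg m⁻³ = 1.608×10^11 m³.
Δh per year = 1.608×10^11 / 3.47×10^14 = 4.64×10^-4 m = 0.464 mm.

≈ 0.464 mm/yr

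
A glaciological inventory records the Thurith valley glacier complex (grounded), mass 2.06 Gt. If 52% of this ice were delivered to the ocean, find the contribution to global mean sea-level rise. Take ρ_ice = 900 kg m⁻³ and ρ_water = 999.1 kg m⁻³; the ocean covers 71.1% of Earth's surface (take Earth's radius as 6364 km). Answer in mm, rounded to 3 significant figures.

Thurith: 0.52 × 2.06 Gt = 1.071×10^12 kg; dividing by ρ_w = 999.1 kg m⁻³ gives 1.072×10^9 m³ of water.
Spread over 3.62×10^14 m² of ocean, Δh = 1.072×10^9 / 3.62×10^14 = 2.96×10^-6 m = 2.96×10^-3 mm.

≈ 2.96×10^-3 mm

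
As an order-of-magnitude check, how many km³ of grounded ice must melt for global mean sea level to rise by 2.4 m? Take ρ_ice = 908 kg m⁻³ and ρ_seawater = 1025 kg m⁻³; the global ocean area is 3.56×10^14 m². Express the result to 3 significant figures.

Required water volume = Δh × A = 2.4 m × 3.56×10^14 m² = 8.544×10^14 m³ = 8.544×10^5 km³.
Ice volume = water volume × ρ_w/ρ_ice = 8.544×10^5 × 1025/908 = 9.64×10^5 km³.

≈ 9.64×10^5 km³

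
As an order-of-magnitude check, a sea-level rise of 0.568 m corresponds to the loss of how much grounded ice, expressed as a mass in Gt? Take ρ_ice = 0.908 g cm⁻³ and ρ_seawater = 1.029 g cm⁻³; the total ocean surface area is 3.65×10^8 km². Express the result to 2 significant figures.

≈ 2.1×10^5 Gt

Required water volume = Δh × A = 0.568 m × 3.65×10^14 m² = 2.073×10^14 m³.
ρ_w = 1.029 g cm⁻³ = 1029 kg m⁻³, so the mass of water = 2.073×10^14 m³ × 1029 kg m⁻³ = 2.133×10^17 kg = 2.1×10^5 Gt (and the same mass of ice, by conservation).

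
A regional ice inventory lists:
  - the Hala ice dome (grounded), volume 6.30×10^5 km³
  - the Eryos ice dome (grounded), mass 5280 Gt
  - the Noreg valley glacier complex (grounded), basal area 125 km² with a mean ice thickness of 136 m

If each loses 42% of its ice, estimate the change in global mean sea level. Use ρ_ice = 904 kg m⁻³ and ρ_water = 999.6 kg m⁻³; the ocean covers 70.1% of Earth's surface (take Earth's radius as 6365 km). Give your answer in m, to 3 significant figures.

Hala: 0.42 × 6.30×10^5 km³ × (904/999.6) = 2.393×10^5 km³ of water.
Eryos: 0.42 × 5280 Gt = 2.218×10^15 kg; dividing by ρ_w = 999.6 kg m⁻³ gives 2.218×10^12 m³ of water.
Noreg: ice volume = 125 km² × 136 m = 17.00 km³; 0.42 × 17.00 × (904/999.6) = 6.457 km³ of water.
Total added water ≈ 2.415×10^14 m³ over 3.57×10^14 m² → Δh = 0.677 m.

≈ 0.677 m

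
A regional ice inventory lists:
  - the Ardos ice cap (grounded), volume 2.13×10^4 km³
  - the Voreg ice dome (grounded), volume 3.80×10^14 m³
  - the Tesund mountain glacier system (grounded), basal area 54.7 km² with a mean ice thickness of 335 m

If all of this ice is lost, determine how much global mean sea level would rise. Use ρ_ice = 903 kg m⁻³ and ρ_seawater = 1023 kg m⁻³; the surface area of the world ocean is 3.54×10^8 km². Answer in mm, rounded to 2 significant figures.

≈ 1000 mm

Ardos: 2.13×10^4 km³ × (903/1023) = 1.880×10^4 km³ of water.
Voreg: 3.80×10^14 m³ × (903/1023) = 3.354×10^14 m³ of water.
Tesund: ice volume = 54.7 km² × 335 m = 18.32 km³; 18.32 × (903/1023) = 16.17 km³ of water.
Total added water ≈ 3.542×10^14 m³ over 3.54×10^14 m² → Δh = 1.00 m = 1000 mm.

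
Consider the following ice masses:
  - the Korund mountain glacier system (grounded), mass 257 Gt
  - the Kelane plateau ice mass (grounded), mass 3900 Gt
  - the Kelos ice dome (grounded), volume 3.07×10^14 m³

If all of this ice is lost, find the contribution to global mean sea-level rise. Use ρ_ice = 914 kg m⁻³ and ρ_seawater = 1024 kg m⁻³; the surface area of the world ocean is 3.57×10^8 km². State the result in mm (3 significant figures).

Korund: 257 Gt = 2.570×10^14 kg; dividing by ρ_w = 1024 kg m⁻³ gives 2.510×10^11 m³ of water.
Kelane: 3900 Gt = 3.900×10^15 kg; dividing by ρ_w = 1024 kg m⁻³ gives 3.809×10^12 m³ of water.
Kelos: 3.07×10^14 m³ × (914/1024) = 2.740×10^14 m³ of water.
Total added water ≈ 2.781×10^14 m³ over 3.57×10^14 m² → Δh = 0.779 m = 779 mm.

≈ 779 mm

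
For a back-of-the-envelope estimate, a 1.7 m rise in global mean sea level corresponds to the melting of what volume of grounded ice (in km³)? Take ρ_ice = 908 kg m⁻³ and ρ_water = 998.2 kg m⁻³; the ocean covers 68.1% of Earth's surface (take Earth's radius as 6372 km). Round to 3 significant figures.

≈ 6.49×10^5 km³

Required water volume = Δh × A = 1.7 m × 3.47×10^14 m² = 5.907×10^14 m³ = 5.907×10^5 km³.
Ice volume = water volume × ρ_w/ρ_ice = 5.907×10^5 × 998.2/908 = 6.49×10^5 km³.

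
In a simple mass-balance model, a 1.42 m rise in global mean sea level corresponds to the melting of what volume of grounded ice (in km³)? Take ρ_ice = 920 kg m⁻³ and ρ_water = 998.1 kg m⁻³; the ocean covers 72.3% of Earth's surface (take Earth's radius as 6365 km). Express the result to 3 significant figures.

Required water volume = Δh × A = 1.42 m × 3.68×10^14 m² = 5.227×10^14 m³ = 5.227×10^5 km³.
Ice volume = water volume × ρ_w/ρ_ice = 5.227×10^5 × 998.1/920 = 5.67×10^5 km³.

≈ 5.67×10^5 km³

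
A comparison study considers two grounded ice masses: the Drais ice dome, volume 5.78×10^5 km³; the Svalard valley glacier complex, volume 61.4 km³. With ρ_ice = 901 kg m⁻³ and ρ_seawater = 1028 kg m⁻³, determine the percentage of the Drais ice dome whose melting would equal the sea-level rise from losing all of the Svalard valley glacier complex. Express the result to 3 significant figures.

Equal sea-level rise means equal mass of meltwater, i.e. equal mass of ice lost.
Ice mass of Svalard: 5.532×10^13 kg; ice mass of Drais: 5.208×10^17 kg.
Fraction required = 5.532×10^13 / 5.208×10^17 = 1.06×10^-4 → 0.0106 %.

≈ 0.0106 %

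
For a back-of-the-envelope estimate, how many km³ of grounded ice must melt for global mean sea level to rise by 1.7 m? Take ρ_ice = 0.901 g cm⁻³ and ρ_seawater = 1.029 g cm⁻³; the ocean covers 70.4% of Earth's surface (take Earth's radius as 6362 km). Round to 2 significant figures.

Required water volume = Δh × A = 1.7 m × 3.58×10^14 m² = 6.087×10^14 m³ = 6.087×10^5 km³.
Ice volume = water volume × ρ_w/ρ_ice = 6.087×10^5 × 1029/901 = 7.0×10^5 km³.

≈ 7.0×10^5 km³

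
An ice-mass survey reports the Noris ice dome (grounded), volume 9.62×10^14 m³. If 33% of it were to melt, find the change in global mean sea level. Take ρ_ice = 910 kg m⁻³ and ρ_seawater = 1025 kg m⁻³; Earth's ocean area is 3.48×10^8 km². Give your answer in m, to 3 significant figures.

≈ 0.810 m

Noris: 0.33 × 9.62×10^14 m³ × (910/1025) = 2.818×10^14 m³ of water.
Spread over 3.48×10^14 m² of ocean, Δh = 2.818×10^14 / 3.48×10^14 = 0.810 m.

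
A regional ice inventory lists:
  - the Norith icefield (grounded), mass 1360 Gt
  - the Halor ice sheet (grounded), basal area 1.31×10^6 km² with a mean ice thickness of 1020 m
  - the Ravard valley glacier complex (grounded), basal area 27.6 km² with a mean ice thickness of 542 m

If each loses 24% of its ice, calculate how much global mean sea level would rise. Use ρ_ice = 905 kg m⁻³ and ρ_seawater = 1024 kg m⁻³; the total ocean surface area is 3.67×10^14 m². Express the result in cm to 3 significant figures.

≈ 77.3 cm

Norith: 0.24 × 1360 Gt = 3.264×10^14 kg; dividing by ρ_w = 1024 kg m⁻³ gives 3.188×10^11 m³ of water.
Halor: ice volume = 1.31×10^6 km² × 1020 m = 1.336×10^6 km³; 0.24 × 1.336×10^6 × (905/1024) = 2.834×10^5 km³ of water.
Ravard: ice volume = 27.6 km² × 542 m = 14.96 km³; 0.24 × 14.96 × (905/1024) = 3.173 km³ of water.
Total added water ≈ 2.837×10^14 m³ over 3.67×10^14 m² → Δh = 0.773 m = 77.3 cm.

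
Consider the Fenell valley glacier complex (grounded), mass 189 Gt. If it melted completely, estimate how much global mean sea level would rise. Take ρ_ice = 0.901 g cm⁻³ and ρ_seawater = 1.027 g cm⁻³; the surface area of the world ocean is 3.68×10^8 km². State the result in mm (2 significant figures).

Fenell: 189 Gt = 1.890×10^14 kg; dividing by ρ_w = 1.027 g cm⁻³ = 1027 kg m⁻³ gives 1.840×10^11 m³ of water.
Spread over 3.68×10^14 m² of ocean, Δh = 1.840×10^11 / 3.68×10^14 = 5.00×10^-4 m = 0.50 mm.

≈ 0.50 mm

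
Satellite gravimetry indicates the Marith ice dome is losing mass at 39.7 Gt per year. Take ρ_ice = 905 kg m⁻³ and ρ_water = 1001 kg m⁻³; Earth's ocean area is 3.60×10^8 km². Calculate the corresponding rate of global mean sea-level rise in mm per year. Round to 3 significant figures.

≈ 0.110 mm/yr

ρ_w = 1001 kg m⁻³. Annual water volume added = 39.7 Gt / ρ_w = 3.970×10^13 kg / 1001 kg m⁻³ = 3.966×10^10 m³.
Δh per year = 3.966×10^10 / 3.60×10^14 = 1.10×10^-4 m = 0.110 mm.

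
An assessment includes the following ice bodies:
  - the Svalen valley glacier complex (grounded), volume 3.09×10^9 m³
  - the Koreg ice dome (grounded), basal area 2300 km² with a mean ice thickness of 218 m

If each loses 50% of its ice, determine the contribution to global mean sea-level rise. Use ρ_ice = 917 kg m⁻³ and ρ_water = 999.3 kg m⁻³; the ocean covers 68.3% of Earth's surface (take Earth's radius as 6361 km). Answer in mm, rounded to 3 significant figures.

≈ 0.667 mm

Svalen: 0.5 × 3.09×10^9 m³ × (917/999.3) = 1.418×10^9 m³ of water.
Koreg: ice volume = 2300 km² × 218 m = 501.4 km³; 0.5 × 501.4 × (917/999.3) = 230.1 km³ of water.
Total added water ≈ 2.315×10^11 m³ over 3.47×10^14 m² → Δh = 6.67×10^-4 m = 0.667 mm.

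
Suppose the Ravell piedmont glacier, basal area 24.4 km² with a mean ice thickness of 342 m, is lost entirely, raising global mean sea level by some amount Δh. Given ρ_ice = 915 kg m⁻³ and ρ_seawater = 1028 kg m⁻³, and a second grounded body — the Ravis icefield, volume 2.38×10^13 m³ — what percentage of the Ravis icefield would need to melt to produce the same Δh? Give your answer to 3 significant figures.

≈ 0.0351 %

Equal sea-level rise means equal mass of meltwater, i.e. equal mass of ice lost.
Ice mass of Ravell: 7.635×10^12 kg; ice mass of Ravis: 2.178×10^16 kg.
Fraction required = 7.635×10^12 / 2.178×10^16 = 3.51×10^-4 → 0.0351 %.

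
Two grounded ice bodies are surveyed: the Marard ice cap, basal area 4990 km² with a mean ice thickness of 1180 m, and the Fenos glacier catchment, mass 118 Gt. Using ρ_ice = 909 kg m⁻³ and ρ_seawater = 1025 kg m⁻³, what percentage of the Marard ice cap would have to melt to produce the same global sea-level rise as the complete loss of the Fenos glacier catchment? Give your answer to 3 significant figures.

≈ 2.20 %

Equal sea-level rise means equal mass of meltwater, i.e. equal mass of ice lost.
Ice mass of Fenos: 1.180×10^14 kg; ice mass of Marard: 5.352×10^15 kg.
Fraction required = 1.180×10^14 / 5.352×10^15 = 0.0220 → 2.20 %.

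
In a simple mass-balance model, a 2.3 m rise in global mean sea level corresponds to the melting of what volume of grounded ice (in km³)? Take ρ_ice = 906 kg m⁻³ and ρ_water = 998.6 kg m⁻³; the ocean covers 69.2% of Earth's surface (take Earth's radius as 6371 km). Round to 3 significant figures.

≈ 8.95×10^5 km³

Required water volume = Δh × A = 2.3 m × 3.53×10^14 m² = 8.118×10^14 m³ = 8.118×10^5 km³.
Ice volume = water volume × ρ_w/ρ_ice = 8.118×10^5 × 998.6/906 = 8.95×10^5 km³.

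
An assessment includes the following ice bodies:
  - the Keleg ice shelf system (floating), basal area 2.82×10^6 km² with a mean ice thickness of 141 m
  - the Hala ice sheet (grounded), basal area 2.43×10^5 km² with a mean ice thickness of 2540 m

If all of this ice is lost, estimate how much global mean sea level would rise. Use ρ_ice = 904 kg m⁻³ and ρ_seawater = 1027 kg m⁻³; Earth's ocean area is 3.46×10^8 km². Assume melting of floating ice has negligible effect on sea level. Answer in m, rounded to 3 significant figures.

The Keleg ice shelf system is floating and already displaces its own weight of water, so its melt adds essentially nothing to sea level.
Hala: ice volume = 2.43×10^5 km² × 2540 m = 6.172×10^5 km³; 6.172×10^5 × (904/1027) = 5.433×10^5 km³ of water.
Total added water ≈ 5.433×10^14 m³ over 3.46×10^14 m² → Δh = 1.57 m.

≈ 1.57 m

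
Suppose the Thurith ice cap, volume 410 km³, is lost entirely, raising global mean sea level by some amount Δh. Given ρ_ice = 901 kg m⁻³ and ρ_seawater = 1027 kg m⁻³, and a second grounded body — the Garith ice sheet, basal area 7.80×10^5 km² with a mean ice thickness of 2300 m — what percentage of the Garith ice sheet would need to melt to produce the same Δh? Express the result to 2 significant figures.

Equal sea-level rise means equal mass of meltwater, i.e. equal mass of ice lost.
Ice mass of Thurith: 3.694×10^14 kg; ice mass of Garith: 1.616×10^18 kg.
Fraction required = 3.694×10^14 / 1.616×10^18 = 2.29×10^-4 → 0.023 %.

≈ 0.023 %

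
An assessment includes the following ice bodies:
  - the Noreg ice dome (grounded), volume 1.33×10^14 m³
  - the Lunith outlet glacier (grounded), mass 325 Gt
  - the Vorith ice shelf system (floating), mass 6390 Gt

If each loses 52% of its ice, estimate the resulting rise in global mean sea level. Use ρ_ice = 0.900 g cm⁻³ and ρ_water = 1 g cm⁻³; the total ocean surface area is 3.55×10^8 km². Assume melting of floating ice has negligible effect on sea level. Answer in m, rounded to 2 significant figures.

≈ 0.18 m

Noreg: 0.52 × 1.33×10^14 m³ × (900/1000) = 6.224×10^13 m³ of water.
Lunith: 0.52 × 325 Gt = 1.690×10^14 kg; dividing by ρ_w = 1 g cm⁻³ = 1000 kg m⁻³ gives 1.690×10^11 m³ of water.
The Vorith ice shelf system is floating and already displaces its own weight of water, so its melt adds essentially nothing to sea level.
Total added water ≈ 6.241×10^13 m³ over 3.55×10^14 m² → Δh = 0.176 m.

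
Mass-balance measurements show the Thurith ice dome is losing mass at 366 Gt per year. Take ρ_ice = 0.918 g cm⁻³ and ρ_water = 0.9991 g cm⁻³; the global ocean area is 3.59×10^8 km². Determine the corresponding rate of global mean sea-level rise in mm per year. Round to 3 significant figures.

≈ 1.02 mm/yr

ρ_w = 0.9991 g cm⁻³ = 999.1 kg m⁻³. Annual water volume added = 366 Gt / ρ_w = 3.660×10^14 kg / 999.1 kg m⁻³ = 3.663×10^11 m³.
Δh per year = 3.663×10^11 / 3.59×10^14 = 1.02×10^-3 m = 1.02 mm.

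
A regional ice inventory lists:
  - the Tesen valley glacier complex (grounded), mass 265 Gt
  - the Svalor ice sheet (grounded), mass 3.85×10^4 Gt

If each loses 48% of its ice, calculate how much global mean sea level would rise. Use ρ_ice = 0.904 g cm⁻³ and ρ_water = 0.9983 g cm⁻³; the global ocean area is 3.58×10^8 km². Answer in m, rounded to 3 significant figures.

Tesen: 0.48 × 265 Gt = 1.272×10^14 kg; dividing by ρ_w = 0.9983 g cm⁻³ = 998.3 kg m⁻³ gives 1.274×10^11 m³ of water.
Svalor: 0.48 × 3.85×10^4 Gt = 1.848×10^16 kg; dividing by ρ_w = 998.3 kg m⁻³ gives 1.851×10^13 m³ of water.
Total added water ≈ 1.864×10^13 m³ over 3.58×10^14 m² → Δh = 0.0521 m.

≈ 0.0521 m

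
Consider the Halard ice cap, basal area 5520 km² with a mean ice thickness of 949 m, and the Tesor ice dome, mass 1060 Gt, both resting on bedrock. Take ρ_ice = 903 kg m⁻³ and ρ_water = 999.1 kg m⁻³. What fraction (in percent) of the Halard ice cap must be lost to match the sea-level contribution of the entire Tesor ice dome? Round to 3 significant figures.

≈ 22.4 %

Equal sea-level rise means equal mass of meltwater, i.e. equal mass of ice lost.
Ice mass of Tesor: 1.060×10^15 kg; ice mass of Halard: 4.730×10^15 kg.
Fraction required = 1.060×10^15 / 4.730×10^15 = 0.224 → 22.4 %.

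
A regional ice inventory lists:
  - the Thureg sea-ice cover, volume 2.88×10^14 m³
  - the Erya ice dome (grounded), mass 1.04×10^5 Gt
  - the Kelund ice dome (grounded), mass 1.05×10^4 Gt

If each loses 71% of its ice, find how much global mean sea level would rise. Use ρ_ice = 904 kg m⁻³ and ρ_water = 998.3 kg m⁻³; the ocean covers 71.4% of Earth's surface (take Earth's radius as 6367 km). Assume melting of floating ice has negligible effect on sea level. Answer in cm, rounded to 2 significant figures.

The Thureg sea-ice cover is floating and already displaces its own weight of water, so its melt adds essentially nothing to sea level.
Erya: 0.71 × 1.04×10^5 Gt = 7.384×10^16 kg; dividing by ρ_w = 998.3 kg m⁻³ gives 7.397×10^13 m³ of water.
Kelund: 0.71 × 1.05×10^4 Gt = 7.455×10^15 kg; dividing by ρ_w = 998.3 kg m⁻³ gives 7.468×10^12 m³ of water.
Total added water ≈ 8.143×10^13 m³ over 3.64×10^14 m² → Δh = 0.224 m = 22 cm.

≈ 22 cm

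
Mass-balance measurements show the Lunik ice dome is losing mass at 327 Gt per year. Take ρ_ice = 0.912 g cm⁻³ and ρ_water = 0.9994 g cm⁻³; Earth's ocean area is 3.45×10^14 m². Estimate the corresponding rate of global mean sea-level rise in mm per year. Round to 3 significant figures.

≈ 0.948 mm/yr

ρ_w = 0.9994 g cm⁻³ = 999.4 kg m⁻³. Annual water volume added = 327 Gt / ρ_w = 3.270×10^14 kg / 999.4 kg m⁻³ = 3.272×10^11 m³.
Δh per year = 3.272×10^11 / 3.45×10^14 = 9.48×10^-4 m = 0.948 mm.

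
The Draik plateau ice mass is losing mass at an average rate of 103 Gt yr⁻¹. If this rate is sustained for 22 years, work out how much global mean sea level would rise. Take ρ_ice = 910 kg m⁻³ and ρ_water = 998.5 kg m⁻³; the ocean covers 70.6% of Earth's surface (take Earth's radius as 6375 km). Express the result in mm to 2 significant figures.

≈ 6.3 mm

Total mass lost = 103 Gt/yr × 22 yr = 2266 Gt = 2.266×10^15 kg.
ρ_w = 998.5 kg m⁻³, so water volume = 2.266×10^15 / 998.5 = 2.269×10^12 m³.
Δh = 2.269×10^12 / 3.61×10^14 = 6.29×10^-3 m = 6.3 mm.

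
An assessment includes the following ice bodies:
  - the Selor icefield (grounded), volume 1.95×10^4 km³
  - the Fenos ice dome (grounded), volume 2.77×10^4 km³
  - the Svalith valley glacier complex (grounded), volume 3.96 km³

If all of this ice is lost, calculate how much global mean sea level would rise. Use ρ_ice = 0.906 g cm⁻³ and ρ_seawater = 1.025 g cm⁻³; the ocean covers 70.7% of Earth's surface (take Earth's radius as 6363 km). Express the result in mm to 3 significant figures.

≈ 116 mm

Selor: 1.95×10^4 km³ × (906/1025) = 1.724×10^4 km³ of water.
Fenos: 2.77×10^4 km³ × (906/1025) = 2.448×10^4 km³ of water.
Svalith: 3.96 km³ × (906/1025) = 3.500 km³ of water.
Total added water ≈ 4.172×10^13 m³ over 3.60×10^14 m² → Δh = 0.116 m = 116 mm.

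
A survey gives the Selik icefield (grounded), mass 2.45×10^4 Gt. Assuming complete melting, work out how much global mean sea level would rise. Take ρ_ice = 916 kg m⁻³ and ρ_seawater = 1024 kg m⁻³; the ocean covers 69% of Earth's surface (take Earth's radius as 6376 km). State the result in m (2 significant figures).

Selik: 2.45×10^4 Gt = 2.450×10^16 kg; dividing by ρ_w = 1024 kg m⁻³ gives 2.393×10^13 m³ of water.
Spread over 3.52×10^14 m² of ocean, Δh = 2.393×10^13 / 3.52×10^14 = 0.0679 m.

≈ 0.068 m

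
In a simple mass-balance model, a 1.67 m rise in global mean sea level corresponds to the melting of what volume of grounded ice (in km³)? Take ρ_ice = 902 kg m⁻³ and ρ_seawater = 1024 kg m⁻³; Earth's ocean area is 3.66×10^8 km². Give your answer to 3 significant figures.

Required water volume = Δh × A = 1.67 m × 3.66×10^14 m² = 6.112×10^14 m³ = 6.112×10^5 km³.
Ice volume = water volume × ρ_w/ρ_ice = 6.112×10^5 × 1024/902 = 6.94×10^5 km³.

≈ 6.94×10^5 km³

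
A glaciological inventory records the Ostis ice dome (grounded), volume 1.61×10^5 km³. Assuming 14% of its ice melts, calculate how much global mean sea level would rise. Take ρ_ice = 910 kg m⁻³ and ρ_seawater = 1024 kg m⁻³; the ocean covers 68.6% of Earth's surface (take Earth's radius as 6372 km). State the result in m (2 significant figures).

≈ 0.057 m

Ostis: 0.14 × 1.61×10^5 km³ × (910/1024) = 2.003×10^4 km³ of water.
Spread over 3.50×10^14 m² of ocean, Δh = 2.003×10^13 / 3.50×10^14 = 0.0572 m.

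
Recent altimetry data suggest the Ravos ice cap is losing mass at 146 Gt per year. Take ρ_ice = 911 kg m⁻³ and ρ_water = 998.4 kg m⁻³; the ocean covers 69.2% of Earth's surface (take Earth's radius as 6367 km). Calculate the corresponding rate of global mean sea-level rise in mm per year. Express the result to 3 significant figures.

ρ_w = 998.4 kg m⁻³. Annual water volume added = 146 Gt / ρ_w = 1.460×10^14 kg / 998.4 kg m⁻³ = 1.462×10^11 m³.
Δh per year = 1.462×10^11 / 3.53×10^14 = 4.15×10^-4 m = 0.415 mm.

≈ 0.415 mm/yr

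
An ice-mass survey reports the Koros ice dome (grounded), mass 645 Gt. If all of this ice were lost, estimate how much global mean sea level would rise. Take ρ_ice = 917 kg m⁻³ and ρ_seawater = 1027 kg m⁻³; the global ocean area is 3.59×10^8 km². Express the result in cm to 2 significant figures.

≈ 0.17 cm

Koros: 645 Gt = 6.450×10^14 kg; dividing by ρ_w = 1027 kg m⁻³ gives 6.280×10^11 m³ of water.
Spread over 3.59×10^14 m² of ocean, Δh = 6.280×10^11 / 3.59×10^14 = 1.75×10^-3 m = 0.17 cm.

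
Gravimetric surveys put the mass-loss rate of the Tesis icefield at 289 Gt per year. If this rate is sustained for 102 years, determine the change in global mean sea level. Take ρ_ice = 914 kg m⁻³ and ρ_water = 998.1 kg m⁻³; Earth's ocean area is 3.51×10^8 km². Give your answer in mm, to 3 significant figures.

Total mass lost = 289 Gt/yr × 102 yr = 2.948×10^4 Gt = 2.948×10^16 kg.
ρ_w = 998.1 kg m⁻³, so water volume = 2.948×10^16 / 998.1 = 2.953×10^13 m³.
Δh = 2.953×10^13 / 3.51×10^14 = 0.0841 m = 84.1 mm.

≈ 84.1 mm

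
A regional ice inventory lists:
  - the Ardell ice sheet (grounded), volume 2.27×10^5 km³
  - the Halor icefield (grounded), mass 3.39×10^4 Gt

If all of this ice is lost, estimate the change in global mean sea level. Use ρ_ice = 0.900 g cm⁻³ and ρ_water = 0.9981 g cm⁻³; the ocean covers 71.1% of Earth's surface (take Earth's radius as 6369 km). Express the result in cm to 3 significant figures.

Ardell: 2.27×10^5 km³ × (900/998.1) = 2.047×10^5 km³ of water.
Halor: 3.39×10^4 Gt = 3.390×10^16 kg; dividing by ρ_w = 0.9981 g cm⁻³ = 998.1 kg m⁻³ gives 3.396×10^13 m³ of water.
Total added water ≈ 2.387×10^14 m³ over 3.62×10^14 m² → Δh = 0.658 m = 65.8 cm.

≈ 65.8 cm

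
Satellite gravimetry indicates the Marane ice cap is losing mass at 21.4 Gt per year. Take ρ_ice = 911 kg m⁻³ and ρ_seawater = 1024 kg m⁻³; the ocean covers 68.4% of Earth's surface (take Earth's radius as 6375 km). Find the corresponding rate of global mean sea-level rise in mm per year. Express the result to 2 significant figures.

ρ_w = 1024 kg m⁻³. Annual water volume added = 21.4 Gt / ρ_w = 2.140×10^13 kg / 1024 kg m⁻³ = 2.090×10^10 m³.
Δh per year = 2.090×10^10 / 3.49×10^14 = 5.98×10^-5 m = 0.060 mm.

≈ 0.060 mm/yr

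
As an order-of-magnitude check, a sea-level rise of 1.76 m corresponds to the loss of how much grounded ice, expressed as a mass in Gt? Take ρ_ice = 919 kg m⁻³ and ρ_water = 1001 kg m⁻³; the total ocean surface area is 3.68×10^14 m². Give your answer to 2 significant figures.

≈ 6.5×10^5 Gt

Required water volume = Δh × A = 1.76 m × 3.68×10^14 m² = 6.477×10^14 m³.
ρ_w = 1001 kg m⁻³, so the mass of water = 6.477×10^14 m³ × 1001 kg m⁻³ = 6.483×10^17 kg = 6.5×10^5 Gt (and the same mass of ice, by conservation).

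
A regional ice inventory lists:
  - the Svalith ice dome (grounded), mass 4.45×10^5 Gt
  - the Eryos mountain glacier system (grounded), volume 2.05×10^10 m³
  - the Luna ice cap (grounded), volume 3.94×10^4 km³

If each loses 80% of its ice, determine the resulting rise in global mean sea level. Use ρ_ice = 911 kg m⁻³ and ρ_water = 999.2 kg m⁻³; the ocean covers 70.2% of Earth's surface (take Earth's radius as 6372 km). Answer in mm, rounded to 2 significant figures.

Svalith: 0.8 × 4.45×10^5 Gt = 3.560×10^17 kg; dividing by ρ_w = 999.2 kg m⁻³ gives 3.563×10^14 m³ of water.
Eryos: 0.8 × 2.05×10^10 m³ × (911/999.2) = 1.495×10^10 m³ of water.
Luna: 0.8 × 3.94×10^4 km³ × (911/999.2) = 2.874×10^4 km³ of water.
Total added water ≈ 3.850×10^14 m³ over 3.58×10^14 m² → Δh = 1.07 m = 1100 mm.

≈ 1100 mm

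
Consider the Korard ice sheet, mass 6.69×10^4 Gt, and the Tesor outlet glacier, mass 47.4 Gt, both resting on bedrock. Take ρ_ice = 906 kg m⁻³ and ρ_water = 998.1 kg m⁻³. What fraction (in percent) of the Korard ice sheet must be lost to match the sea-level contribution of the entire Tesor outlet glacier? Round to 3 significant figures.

≈ 0.0709 %

Equal sea-level rise means equal mass of meltwater, i.e. equal mass of ice lost.
Ice mass of Tesor: 4.740×10^13 kg; ice mass of Korard: 6.690×10^16 kg.
Fraction required = 4.740×10^13 / 6.690×10^16 = 7.09×10^-4 → 0.0709 %.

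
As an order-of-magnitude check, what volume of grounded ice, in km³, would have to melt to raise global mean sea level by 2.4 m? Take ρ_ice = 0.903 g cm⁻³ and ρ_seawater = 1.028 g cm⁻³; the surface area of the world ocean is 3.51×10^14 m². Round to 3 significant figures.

≈ 9.59×10^5 km³

Required water volume = Δh × A = 2.4 m × 3.51×10^14 m² = 8.424×10^14 m³ = 8.424×10^5 km³.
Ice volume = water volume × ρ_w/ρ_ice = 8.424×10^5 × 1028/903 = 9.59×10^5 km³.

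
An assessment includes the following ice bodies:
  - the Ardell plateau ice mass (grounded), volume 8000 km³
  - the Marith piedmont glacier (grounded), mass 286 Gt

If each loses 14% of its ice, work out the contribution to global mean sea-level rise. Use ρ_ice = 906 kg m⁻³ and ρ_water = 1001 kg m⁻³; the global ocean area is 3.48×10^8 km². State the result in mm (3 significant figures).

≈ 3.03 mm

Ardell: 0.14 × 8000 km³ × (906/1001) = 1014 km³ of water.
Marith: 0.14 × 286 Gt = 4.004×10^13 kg; dividing by ρ_w = 1001 kg m⁻³ gives 4.000×10^10 m³ of water.
Total added water ≈ 1.054×10^12 m³ over 3.48×10^14 m² → Δh = 3.03×10^-3 m = 3.03 mm.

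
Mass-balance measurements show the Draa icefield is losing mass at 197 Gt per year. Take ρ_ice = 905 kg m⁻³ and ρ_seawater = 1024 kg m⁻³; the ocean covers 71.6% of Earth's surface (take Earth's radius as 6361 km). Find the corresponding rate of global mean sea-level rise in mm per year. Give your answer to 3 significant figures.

≈ 0.528 mm/yr

ρ_w = 1024 kg m⁻³. Annual water volume added = 197 Gt / ρ_w = 1.970×10^14 kg / 1024 kg m⁻³ = 1.924×10^11 m³.
Δh per year = 1.924×10^11 / 3.64×10^14 = 5.28×10^-4 m = 0.528 mm.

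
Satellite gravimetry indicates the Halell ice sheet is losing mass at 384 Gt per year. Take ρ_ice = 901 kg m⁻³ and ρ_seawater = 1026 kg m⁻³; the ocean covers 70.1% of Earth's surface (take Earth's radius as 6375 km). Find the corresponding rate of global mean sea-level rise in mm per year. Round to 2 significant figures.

≈ 1.0 mm/yr

ρ_w = 1026 kg m⁻³. Annual water volume added = 384 Gt / ρ_w = 3.840×10^14 kg / 1026 kg m⁻³ = 3.743×10^11 m³.
Δh per year = 3.743×10^11 / 3.58×10^14 = 1.05×10^-3 m = 1.0 mm.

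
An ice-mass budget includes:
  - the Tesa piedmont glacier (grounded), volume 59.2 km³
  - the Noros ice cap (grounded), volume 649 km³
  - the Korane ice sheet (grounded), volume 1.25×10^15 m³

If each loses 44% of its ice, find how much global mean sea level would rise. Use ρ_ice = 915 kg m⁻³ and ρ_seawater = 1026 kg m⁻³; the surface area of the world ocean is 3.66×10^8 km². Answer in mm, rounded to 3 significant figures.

≈ 1340 mm

Tesa: 0.44 × 59.2 km³ × (915/1026) = 23.23 km³ of water.
Noros: 0.44 × 649 km³ × (915/1026) = 254.7 km³ of water.
Korane: 0.44 × 1.25×10^15 m³ × (915/1026) = 4.905×10^14 m³ of water.
Total added water ≈ 4.908×10^14 m³ over 3.66×10^14 m² → Δh = 1.34 m = 1340 mm.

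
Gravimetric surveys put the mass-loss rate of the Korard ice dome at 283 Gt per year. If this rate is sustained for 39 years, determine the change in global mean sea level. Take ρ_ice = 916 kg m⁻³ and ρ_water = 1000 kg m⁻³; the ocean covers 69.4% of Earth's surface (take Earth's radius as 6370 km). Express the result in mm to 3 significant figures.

≈ 31.2 mm

Total mass lost = 283 Gt/yr × 39 yr = 1.104×10^4 Gt = 1.104×10^16 kg.
ρ_w = 1000 kg m⁻³, so water volume = 1.104×10^16 / 1000 = 1.104×10^13 m³.
Δh = 1.104×10^13 / 3.54×10^14 = 0.0312 m = 31.2 mm.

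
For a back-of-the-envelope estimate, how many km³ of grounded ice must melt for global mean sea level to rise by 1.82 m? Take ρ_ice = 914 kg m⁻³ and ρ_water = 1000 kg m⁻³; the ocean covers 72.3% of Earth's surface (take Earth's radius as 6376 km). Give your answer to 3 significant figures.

≈ 7.35×10^5 km³

Required water volume = Δh × A = 1.82 m × 3.69×10^14 m² = 6.722×10^14 m³ = 6.722×10^5 km³.
Ice volume = water volume × ρ_w/ρ_ice = 6.722×10^5 × 1000/914 = 7.35×10^5 km³.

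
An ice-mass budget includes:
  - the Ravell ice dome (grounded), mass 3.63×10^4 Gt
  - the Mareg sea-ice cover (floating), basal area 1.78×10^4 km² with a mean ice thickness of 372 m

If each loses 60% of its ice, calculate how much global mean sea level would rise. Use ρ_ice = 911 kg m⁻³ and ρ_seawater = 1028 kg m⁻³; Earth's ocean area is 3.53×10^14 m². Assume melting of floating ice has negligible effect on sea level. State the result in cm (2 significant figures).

≈ 6.0 cm

Ravell: 0.6 × 3.63×10^4 Gt = 2.178×10^16 kg; dividing by ρ_w = 1028 kg m⁻³ gives 2.119×10^13 m³ of water.
The Mareg sea-ice cover is floating and already displaces its own weight of water, so its melt adds essentially nothing to sea level.
Total added water ≈ 2.119×10^13 m³ over 3.53×10^14 m² → Δh = 0.0600 m = 6.0 cm.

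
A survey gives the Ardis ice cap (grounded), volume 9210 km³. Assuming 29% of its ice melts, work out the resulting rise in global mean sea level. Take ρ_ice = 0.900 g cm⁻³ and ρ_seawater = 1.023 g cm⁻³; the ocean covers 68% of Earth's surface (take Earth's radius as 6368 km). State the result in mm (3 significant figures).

Ardis: 0.29 × 9210 km³ × (900/1023) = 2350 km³ of water.
Spread over 3.47×10^14 m² of ocean, Δh = 2.350×10^12 / 3.47×10^14 = 6.78×10^-3 m = 6.78 mm.

≈ 6.78 mm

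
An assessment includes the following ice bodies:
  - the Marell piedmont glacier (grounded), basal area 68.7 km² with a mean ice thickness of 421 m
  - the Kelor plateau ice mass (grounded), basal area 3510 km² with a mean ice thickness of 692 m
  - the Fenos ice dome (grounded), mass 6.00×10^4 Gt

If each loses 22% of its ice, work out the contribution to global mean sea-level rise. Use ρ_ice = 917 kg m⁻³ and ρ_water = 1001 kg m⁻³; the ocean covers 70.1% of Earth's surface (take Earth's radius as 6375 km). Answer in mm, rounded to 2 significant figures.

Marell: ice volume = 68.7 km² × 421 m = 28.92 km³; 0.22 × 28.92 × (917/1001) = 5.829 km³ of water.
Kelor: ice volume = 3510 km² × 692 m = 2429 km³; 0.22 × 2429 × (917/1001) = 489.5 km³ of water.
Fenos: 0.22 × 6.00×10^4 Gt = 1.320×10^16 kg; dividing by ρ_w = 1001 kg m⁻³ gives 1.319×10^13 m³ of water.
Total added water ≈ 1.368×10^13 m³ over 3.58×10^14 m² → Δh = 0.0382 m = 38 mm.

≈ 38 mm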